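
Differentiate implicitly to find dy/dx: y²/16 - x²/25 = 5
Differentiate the relation implicitly: treat y = y(x) and apply the chain rule, so every y-derivative picks up a y' = dy/dx factor.

With everything moved to the left-hand side, differentiate term by term:
  d/dx[-x^2/25] = -2x/25
  d/dx[y^2/16] = y·y'/8
  d/dx[-5] = 0

Separating the contributions that come from x directly and those that come through y:
  without y':      -2x/25
  multiplying y':  y/8

so (-2x/25) + (y/8)·y' = 0, and therefore
  dy/dx = -(-2x/25)/(y/8) = 16x/(25y)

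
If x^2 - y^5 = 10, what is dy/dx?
Take d/dx of both sides. Since y is implicitly a function of x, the chain rule attaches a y' = dy/dx factor whenever we differentiate through y.

Set F(x, y) = (left side) − (right side), so the curve is F = 0. Differentiating each term of F:
  d/dx[x^2] = 2x
  d/dx[-y^5] = -5y^4·y'
  d/dx[-10] = 0

Collecting, the y'-free part is the partial derivative in x and the y' coefficient is the partial derivative in y:
  ∂F/∂x = 2x
  ∂F/∂y = -5y^4

so d/dx[F(x, y(x))] = ∂F/∂x + (∂F/∂y)·y' = 0. Rearranging,
  dy/dx = -(∂F/∂x)/(∂F/∂y) = -(2x)/(-5y^4) = 2x/(5y^4)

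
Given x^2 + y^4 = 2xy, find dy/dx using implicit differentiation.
Take d/dx of both sides. Since y is implicitly a function of x, the chain rule attaches a y' = dy/dx factor whenever we differentiate through y.

Set F(x, y) = (left side) − (right side), so the curve is F = 0. Differentiating each term of F:
  d/dx[x^2] = 2x
  d/dx[-2xy] = -2x·y' - 2y
  d/dx[y^4] = 4y^3·y'

Collecting, the y'-free part is the partial derivative in x and the y' coefficient is the partial derivative in y:
  ∂F/∂x = 2x - 2y
  ∂F/∂y = -2x + 4y^3

so d/dx[F(x, y(x))] = ∂F/∂x + (∂F/∂y)·y' = 0. Rearranging,
  dy/dx = -(∂F/∂x)/(∂F/∂y) = -(2x - 2y)/(-2x + 4y^3) = (x - y)/(x - 2y^3)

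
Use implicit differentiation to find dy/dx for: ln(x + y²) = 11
Differentiate both sides with respect to x, treating y as y(x). By the chain rule, any term containing y contributes a factor of y' = dy/dx when we differentiate it.

Move every term to one side and write the relation as F(x, y) = 0. Term by term,
  d/dx[ln(x + y^2)] = (2y·y' + 1)/(x + y^2)
  d/dx[-11] = 0

The pieces without y' make up ∂F/∂x and the coefficient of y' is ∂F/∂y:
  ∂F/∂x = 1/(x + y^2),
  ∂F/∂y = 2y/(x + y^2).

Since d/dx[F] = ∂F/∂x + (∂F/∂y)·y' = 0, solve for y':
  (∂F/∂y)·y' = -∂F/∂x
  dy/dx = -(∂F/∂x)/(∂F/∂y) = -(1/(x + y^2))/(2y/(x + y^2)) = -1/(2y)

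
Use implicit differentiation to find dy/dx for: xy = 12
Take d/dx of both sides. Since y is implicitly a function of x, the chain rule attaches a y' = dy/dx factor whenever we differentiate through y.

Set F(x, y) = (left side) − (right side), so the curve is F = 0. Differentiating each term of F:
  d/dx[xy] = x·y' + y
  d/dx[-12] = 0

Collecting, the y'-free part is the partial derivative in x and the y' coefficient is the partial derivative in y:
  ∂F/∂x = y
  ∂F/∂y = x

so d/dx[F(x, y(x))] = ∂F/∂x + (∂F/∂y)·y' = 0. Rearranging,
  dy/dx = -(∂F/∂x)/(∂F/∂y) = -(y)/(x) = -y/x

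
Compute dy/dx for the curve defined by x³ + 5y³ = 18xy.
Apply d/dx to both sides, remembering that y depends on x. Each occurrence of y therefore brings in a y' = dy/dx via the chain rule.

With F(x, y) equal to the left-hand side minus the right, differentiate F term by term:
  d/dx[x^3] = 3x^2
  d/dx[-18xy] = -18x·y' - 18y
  d/dx[5y^3] = 15y^2·y'
Adding these up, d/dx[F] = 0 becomes
  (3x^2 - 18y) + (-18x + 15y^2)·y' = 0,
so isolating y',
  dy/dx = -(3x^2 - 18y)/(-18x + 15y^2) = (x^2 - 6y)/(6x - 5y^2)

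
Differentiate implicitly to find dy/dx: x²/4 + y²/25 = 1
Take d/dx of both sides. Since y is implicitly a function of x, the chain rule attaches a y' = dy/dx factor whenever we differentiate through y.

Set F(x, y) = (left side) − (right side), so the curve is F = 0. Differentiating each term of F:
  d/dx[x^2/4] = x/2
  d/dx[y^2/25] = 2y·y'/25
  d/dx[-1] = 0

Collecting, the y'-free part is the partial derivative in x and the y' coefficient is the partial derivative in y:
  ∂F/∂x = x/2
  ∂F/∂y = 2y/25

so d/dx[F(x, y(x))] = ∂F/∂x + (∂F/∂y)·y' = 0. Rearranging,
  dy/dx = -(∂F/∂x)/(∂F/∂y) = -(x/2)/(2y/25) = -25x/(4y)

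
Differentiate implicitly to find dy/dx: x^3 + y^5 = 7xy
Differentiate the relation implicitly: treat y = y(x) and apply the chain rule, so every y-derivative picks up a y' = dy/dx factor.

With everything moved to the left-hand side, differentiate term by term:
  d/dx[x^3] = 3x^2
  d/dx[-7xy] = -7x·y' - 7y
  d/dx[y^5] = 5y^4·y'

Separating the contributions that come from x directly and those that come through y:
  without y':      3x^2 - 7y
  multiplying y':  -7x + 5y^4

so (3x^2 - 7y) + (-7x + 5y^4)·y' = 0, and therefore
  dy/dx = -(3x^2 - 7y)/(-7x + 5y^4) = (3x^2 - 7y)/(7x - 5y^4)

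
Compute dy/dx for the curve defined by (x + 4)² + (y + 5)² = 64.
Differentiate the relation implicitly: treat y = y(x) and apply the chain rule, so every y-derivative picks up a y' = dy/dx factor.

With everything moved to the left-hand side, differentiate term by term:
  d/dx[(x + 4)^2] = 2x + 8
  d/dx[(y + 5)^2] = 2·y'(y + 5)
  d/dx[-64] = 0

Separating the contributions that come from x directly and those that come through y:
  without y':      2x + 8
  multiplying y':  2y + 10

so (2x + 8) + (2y + 10)·y' = 0, and therefore
  dy/dx = -(2x + 8)/(2y + 10) = (-x - 4)/(y + 5)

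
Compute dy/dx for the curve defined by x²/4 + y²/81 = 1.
Take d/dx of both sides. Since y is implicitly a function of x, the chain rule attaches a y' = dy/dx factor whenever we differentiate through y.

Set F(x, y) = (left side) − (right side), so the curve is F = 0. Differentiating each term of F:
  d/dx[x^2/4] = x/2
  d/dx[y^2/81] = 2y·y'/81
  d/dx[-1] = 0

Collecting, the y'-free part is the partial derivative in x and the y' coefficient is the partial derivative in y:
  ∂F/∂x = x/2
  ∂F/∂y = 2y/81

so d/dx[F(x, y(x))] = ∂F/∂x + (∂F/∂y)·y' = 0. Rearranging,
  dy/dx = -(∂F/∂x)/(∂F/∂y) = -(x/2)/(2y/81) = -81x/(4y)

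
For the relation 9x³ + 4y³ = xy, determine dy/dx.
Apply d/dx to both sides, remembering that y depends on x. Each occurrence of y therefore brings in a y' = dy/dx via the chain rule.

With F(x, y) equal to the left-hand side minus the right, differentiate F term by term:
  d/dx[9x^3] = 27x^2
  d/dx[-xy] = -x·y' - y
  d/dx[4y^3] = 12y^2·y'
Adding these up, d/dx[F] = 0 becomes
  (27x^2 - y) + (-x + 12y^2)·y' = 0,
so isolating y',
  dy/dx = -(27x^2 - y)/(-x + 12y^2) = (27x^2 - y)/(x - 12y^2)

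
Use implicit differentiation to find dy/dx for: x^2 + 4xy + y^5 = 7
Take d/dx of both sides. Since y is implicitly a function of x, the chain rule attaches a y' = dy/dx factor whenever we differentiate through y.

Set F(x, y) = (left side) − (right side), so the curve is F = 0. Differentiating each term of F:
  d/dx[x^2] = 2x
  d/dx[4xy] = 4x·y' + 4y
  d/dx[y^5] = 5y^4·y'
  d/dx[-7] = 0

Collecting, the y'-free part is the partial derivative in x and the y' coefficient is the partial derivative in y:
  ∂F/∂x = 2x + 4y
  ∂F/∂y = 4x + 5y^4

so d/dx[F(x, y(x))] = ∂F/∂x + (∂F/∂y)·y' = 0. Rearranging,
  dy/dx = -(∂F/∂x)/(∂F/∂y) = -(2x + 4y)/(4x + 5y^4) = 2(-x - 2y)/(4x + 5y^4)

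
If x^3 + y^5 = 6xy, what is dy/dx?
Take d/dx of both sides. Since y is implicitly a function of x, the chain rule attaches a y' = dy/dx factor whenever we differentiate through y.

Set F(x, y) = (left side) − (right side), so the curve is F = 0. Differentiating each term of F:
  d/dx[x^3] = 3x^2
  d/dx[-6xy] = -6x·y' - 6y
  d/dx[y^5] = 5y^4·y'

Collecting, the y'-free part is the partial derivative in x and the y' coefficient is the partial derivative in y:
  ∂F/∂x = 3x^2 - 6y
  ∂F/∂y = -6x + 5y^4

so d/dx[F(x, y(x))] = ∂F/∂x + (∂F/∂y)·y' = 0. Rearranging,
  dy/dx = -(∂F/∂x)/(∂F/∂y) = -(3x^2 - 6y)/(-6x + 5y^4) = 3(x^2 - 2y)/(6x - 5y^4)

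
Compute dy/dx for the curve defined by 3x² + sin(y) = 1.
Apply d/dx to both sides, remembering that y depends on x. Each occurrence of y therefore brings in a y' = dy/dx via the chain rule.

With F(x, y) equal to the left-hand side minus the right, differentiate F term by term:
  d/dx[3x^2] = 6x
  d/dx[sin(y)] = y'·cos(y)
  d/dx[-1] = 0
Adding these up, d/dx[F] = 0 becomes
  (6x) + (cos(y))·y' = 0,
so isolating y',
  dy/dx = -(6x)/(cos(y)) = -6x/cos(y)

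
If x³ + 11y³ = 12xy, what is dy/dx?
Take d/dx of both sides. Since y is implicitly a function of x, the chain rule attaches a y' = dy/dx factor whenever we differentiate through y.

Set F(x, y) = (left side) − (right side), so the curve is F = 0. Differentiating each term of F:
  d/dx[x^3] = 3x^2
  d/dx[-12xy] = -12x·y' - 12y
  d/dx[11y^3] = 33y^2·y'

Collecting, the y'-free part is the partial derivative in x and the y' coefficient is the partial derivative in y:
  ∂F/∂x = 3x^2 - 12y
  ∂F/∂y = -12x + 33y^2

so d/dx[F(x, y(x))] = ∂F/∂x + (∂F/∂y)·y' = 0. Rearranging,
  dy/dx = -(∂F/∂x)/(∂F/∂y) = -(3x^2 - 12y)/(-12x + 33y^2) = (x^2 - 4y)/(4x - 11y^2)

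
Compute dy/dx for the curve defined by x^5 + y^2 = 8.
Apply d/dx to both sides, remembering that y depends on x. Each occurrence of y therefore brings in a y' = dy/dx via the chain rule.

With F(x, y) equal to the left-hand side minus the right, differentiate F term by term:
  d/dx[x^5] = 5x^4
  d/dx[y^2] = 2y·y'
  d/dx[-8] = 0
Adding these up, d/dx[F] = 0 becomes
  (5x^4) + (2y)·y' = 0,
so isolating y',
  dy/dx = -(5x^4)/(2y) = -5x^4/(2y)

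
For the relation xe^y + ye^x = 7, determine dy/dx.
Differentiate the relation implicitly: treat y = y(x) and apply the chain rule, so every y-derivative picks up a y' = dy/dx factor.

With everything moved to the left-hand side, differentiate term by term:
  d/dx[x·e^(y)] = x·y'·e^(y) + e^(y)
  d/dx[y·e^(x)] = y·e^(x) + y'·e^(x)
  d/dx[-7] = 0

Separating the contributions that come from x directly and those that come through y:
  without y':      y·e^(x) + e^(y)
  multiplying y':  x·e^(y) + e^(x)

so (y·e^(x) + e^(y)) + (x·e^(y) + e^(x))·y' = 0, and therefore
  dy/dx = -(y·e^(x) + e^(y))/(x·e^(y) + e^(x)) = (-y·e^(x) - e^(y))/(x·e^(y) + e^(x))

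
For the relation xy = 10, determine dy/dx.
Differentiate the relation implicitly: treat y = y(x) and apply the chain rule, so every y-derivative picks up a y' = dy/dx factor.

With everything moved to the left-hand side, differentiate term by term:
  d/dx[xy] = x·y' + y
  d/dx[-10] = 0

Separating the contributions that come from x directly and those that come through y:
  without y':      y
  multiplying y':  x

so (y) + (x)·y' = 0, and therefore
  dy/dx = -(y)/(x) = -y/x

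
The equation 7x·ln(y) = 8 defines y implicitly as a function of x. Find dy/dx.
Differentiate the relation implicitly: treat y = y(x) and apply the chain rule, so every y-derivative picks up a y' = dy/dx factor.

With everything moved to the left-hand side, differentiate term by term:
  d/dx[7x·ln(y)] = 7x·y'/y + 7ln(y)
  d/dx[-8] = 0

Separating the contributions that come from x directly and those that come through y:
  without y':      7ln(y)
  multiplying y':  7x/y

so (7ln(y)) + (7x/y)·y' = 0, and therefore
  dy/dx = -(7ln(y))/(7x/y) = -y·ln(y)/x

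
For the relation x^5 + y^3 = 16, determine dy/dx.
Apply d/dx to both sides, remembering that y depends on x. Each occurrence of y therefore brings in a y' = dy/dx via the chain rule.

With F(x, y) equal to the left-hand side minus the right, differentiate F term by term:
  d/dx[x^5] = 5x^4
  d/dx[y^3] = 3y^2·y'
  d/dx[-16] = 0
Adding these up, d/dx[F] = 0 becomes
  (5x^4) + (3y^2)·y' = 0,
so isolating y',
  dy/dx = -(5x^4)/(3y^2) = -5x^4/(3y^2)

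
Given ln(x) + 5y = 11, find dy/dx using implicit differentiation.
Apply d/dx to both sides, remembering that y depends on x. Each occurrence of y therefore brings in a y' = dy/dx via the chain rule.

With F(x, y) equal to the left-hand side minus the right, differentiate F term by term:
  d/dx[5y] = 5·y'
  d/dx[ln(x)] = 1/x
  d/dx[-11] = 0
Adding these up, d/dx[F] = 0 becomes
  (1/x) + (5)·y' = 0,
so isolating y',
  dy/dx = -(1/x)/(5) = -1/(5x)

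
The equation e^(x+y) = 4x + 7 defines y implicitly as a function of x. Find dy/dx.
Take d/dx of both sides. Since y is implicitly a function of x, the chain rule attaches a y' = dy/dx factor whenever we differentiate through y.

Set F(x, y) = (left side) − (right side), so the curve is F = 0. Differentiating each term of F:
  d/dx[-4x] = -4
  d/dx[e^(x + y)] = (y' + 1)·e^(x + y)
  d/dx[-7] = 0

Collecting, the y'-free part is the partial derivative in x and the y' coefficient is the partial derivative in y:
  ∂F/∂x = e^(x + y) - 4
  ∂F/∂y = e^(x + y)

so d/dx[F(x, y(x))] = ∂F/∂x + (∂F/∂y)·y' = 0. Rearranging,
  dy/dx = -(∂F/∂x)/(∂F/∂y) = -(e^(x + y) - 4)/(e^(x + y)) = 4e^(-x - y) - 1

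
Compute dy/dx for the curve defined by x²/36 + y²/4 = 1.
Differentiate both sides with respect to x, treating y as y(x). By the chain rule, any term containing y contributes a factor of y' = dy/dx when we differentiate it.

Move every term to one side and write the relation as F(x, y) = 0. Term by term,
  d/dx[x^2/36] = x/18
  d/dx[y^2/4] = y·y'/2
  d/dx[-1] = 0

The pieces without y' make up ∂F/∂x and the coefficient of y' is ∂F/∂y:
  ∂F/∂x = x/18,
  ∂F/∂y = y/2.

Since d/dx[F] = ∂F/∂x + (∂F/∂y)·y' = 0, solve for y':
  (∂F/∂y)·y' = -∂F/∂x
  dy/dx = -(∂F/∂x)/(∂F/∂y) = -(x/18)/(y/2) = -x/(9y)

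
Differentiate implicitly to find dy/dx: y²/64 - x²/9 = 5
Take d/dx of both sides. Since y is implicitly a function of x, the chain rule attaches a y' = dy/dx factor whenever we differentiate through y.

Set F(x, y) = (left side) − (right side), so the curve is F = 0. Differentiating each term of F:
  d/dx[-x^2/9] = -2x/9
  d/dx[y^2/64] = y·y'/32
  d/dx[-5] = 0

Collecting, the y'-free part is the partial derivative in x and the y' coefficient is the partial derivative in y:
  ∂F/∂x = -2x/9
  ∂F/∂y = y/32

so d/dx[F(x, y(x))] = ∂F/∂x + (∂F/∂y)·y' = 0. Rearranging,
  dy/dx = -(∂F/∂x)/(∂F/∂y) = -(-2x/9)/(y/32) = 64x/(9y)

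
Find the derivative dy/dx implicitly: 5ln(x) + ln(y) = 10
Differentiate the relation implicitly: treat y = y(x) and apply the chain rule, so every y-derivative picks up a y' = dy/dx factor.

With everything moved to the left-hand side, differentiate term by term:
  d/dx[5ln(x)] = 5/x
  d/dx[ln(y)] = y'/y
  d/dx[-10] = 0

Separating the contributions that come from x directly and those that come through y:
  without y':      5/x
  multiplying y':  1/y

so (5/x) + (1/y)·y' = 0, and therefore
  dy/dx = -(5/x)/(1/y) = -5y/x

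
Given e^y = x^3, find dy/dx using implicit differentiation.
Take d/dx of both sides. Since y is implicitly a function of x, the chain rule attaches a y' = dy/dx factor whenever we differentiate through y.

Set F(x, y) = (left side) − (right side), so the curve is F = 0. Differentiating each term of F:
  d/dx[-x^3] = -3x^2
  d/dx[e^(y)] = y'·e^(y)

Collecting, the y'-free part is the partial derivative in x and the y' coefficient is the partial derivative in y:
  ∂F/∂x = -3x^2
  ∂F/∂y = e^(y)

so d/dx[F(x, y(x))] = ∂F/∂x + (∂F/∂y)·y' = 0. Rearranging,
  dy/dx = -(∂F/∂x)/(∂F/∂y) = -(-3x^2)/(e^(y)) = 3x^2e^(-y)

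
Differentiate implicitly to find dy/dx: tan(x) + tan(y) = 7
Differentiate the relation implicitly: treat y = y(x) and apply the chain rule, so every y-derivative picks up a y' = dy/dx factor.

With everything moved to the left-hand side, differentiate term by term:
  d/dx[tan(x)] = tan(x)^2 + 1
  d/dx[tan(y)] = y'(tan(y)^2 + 1)
  d/dx[-7] = 0

Separating the contributions that come from x directly and those that come through y:
  without y':      tan(x)^2 + 1
  multiplying y':  tan(y)^2 + 1

so (tan(x)^2 + 1) + (tan(y)^2 + 1)·y' = 0, and therefore
  dy/dx = -(tan(x)^2 + 1)/(tan(y)^2 + 1) = -cos(y)^2/cos(x)^2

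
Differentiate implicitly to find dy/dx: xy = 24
Apply d/dx to both sides, remembering that y depends on x. Each occurrence of y therefore brings in a y' = dy/dx via the chain rule.

With F(x, y) equal to the left-hand side minus the right, differentiate F term by term:
  d/dx[xy] = x·y' + y
  d/dx[-24] = 0
Adding these up, d/dx[F] = 0 becomes
  (y) + (x)·y' = 0,
so isolating y',
  dy/dx = -(y)/(x) = -y/x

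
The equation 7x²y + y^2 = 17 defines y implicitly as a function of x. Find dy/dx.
Differentiate both sides with respect to x, treating y as y(x). By the chain rule, any term containing y contributes a factor of y' = dy/dx when we differentiate it.

Move every term to one side and write the relation as F(x, y) = 0. Term by term,
  d/dx[7x^2y] = 7x^2·y' + 14xy
  d/dx[y^2] = 2y·y'
  d/dx[-17] = 0

The pieces without y' make up ∂F/∂x and the coefficient of y' is ∂F/∂y:
  ∂F/∂x = 14xy,
  ∂F/∂y = 7x^2 + 2y.

Since d/dx[F] = ∂F/∂x + (∂F/∂y)·y' = 0, solve for y':
  (∂F/∂y)·y' = -∂F/∂x
  dy/dx = -(∂F/∂x)/(∂F/∂y) = -(14xy)/(7x^2 + 2y) = -14xy/(7x^2 + 2y)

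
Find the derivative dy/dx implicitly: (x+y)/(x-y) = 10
Take d/dx of both sides. Since y is implicitly a function of x, the chain rule attaches a y' = dy/dx factor whenever we differentiate through y.

Set F(x, y) = (left side) − (right side), so the curve is F = 0. Differentiating each term of F:
  d/dx[(x + y)/(x - y)] = (y' + 1)/(x - y) + (x + y)(y' - 1)/(x - y)^2
  d/dx[-10] = 0

Collecting, the y'-free part is the partial derivative in x and the y' coefficient is the partial derivative in y:
  ∂F/∂x = 1/(x - y) - (x + y)/(x - y)^2
  ∂F/∂y = 1/(x - y) + (x + y)/(x - y)^2

so d/dx[F(x, y(x))] = ∂F/∂x + (∂F/∂y)·y' = 0. Rearranging,
  dy/dx = -(∂F/∂x)/(∂F/∂y) = -(1/(x - y) - (x + y)/(x - y)^2)/(1/(x - y) + (x + y)/(x - y)^2)
        = -(-2y/(x - y)^2)/(2x/(x - y)^2) = y/x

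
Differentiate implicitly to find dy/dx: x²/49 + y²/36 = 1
Differentiate the relation implicitly: treat y = y(x) and apply the chain rule, so every y-derivative picks up a y' = dy/dx factor.

With everything moved to the left-hand side, differentiate term by term:
  d/dx[x^2/49] = 2x/49
  d/dx[y^2/36] = y·y'/18
  d/dx[-1] = 0

Separating the contributions that come from x directly and those that come through y:
  without y':      2x/49
  multiplying y':  y/18

so (2x/49) + (y/18)·y' = 0, and therefore
  dy/dx = -(2x/49)/(y/18) = -36x/(49y)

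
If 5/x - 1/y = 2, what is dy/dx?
Apply d/dx to both sides, remembering that y depends on x. Each occurrence of y therefore brings in a y' = dy/dx via the chain rule.

With F(x, y) equal to the left-hand side minus the right, differentiate F term by term:
  d/dx[-1/y] = y'/y^2
  d/dx[5/x] = -5/x^2
  d/dx[-2] = 0
Adding these up, d/dx[F] = 0 becomes
  (-5/x^2) + (y^(-2))·y' = 0,
so isolating y',
  dy/dx = -(-5/x^2)/(y^(-2)) = 5y^2/x^2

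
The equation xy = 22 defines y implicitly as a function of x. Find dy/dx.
Take d/dx of both sides. Since y is implicitly a function of x, the chain rule attaches a y' = dy/dx factor whenever we differentiate through y.

Set F(x, y) = (left side) − (right side), so the curve is F = 0. Differentiating each term of F:
  d/dx[xy] = x·y' + y
  d/dx[-22] = 0

Collecting, the y'-free part is the partial derivative in x and the y' coefficient is the partial derivative in y:
  ∂F/∂x = y
  ∂F/∂y = x

so d/dx[F(x, y(x))] = ∂F/∂x + (∂F/∂y)·y' = 0. Rearranging,
  dy/dx = -(∂F/∂x)/(∂F/∂y) = -(y)/(x) = -y/x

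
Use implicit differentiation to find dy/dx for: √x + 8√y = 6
Differentiate both sides with respect to x, treating y as y(x). By the chain rule, any term containing y contributes a factor of y' = dy/dx when we differentiate it.

Move every term to one side and write the relation as F(x, y) = 0. Term by term,
  d/dx[√(x)] = 1/(2√(x))
  d/dx[8√(y)] = 4·y'/√(y)
  d/dx[-6] = 0

The pieces without y' make up ∂F/∂x and the coefficient of y' is ∂F/∂y:
  ∂F/∂x = 1/(2√(x)),
  ∂F/∂y = 4/√(y).

Since d/dx[F] = ∂F/∂x + (∂F/∂y)·y' = 0, solve for y':
  (∂F/∂y)·y' = -∂F/∂x
  dy/dx = -(∂F/∂x)/(∂F/∂y) = -(1/(2√(x)))/(4/√(y)) = -√(y)/(8√(x))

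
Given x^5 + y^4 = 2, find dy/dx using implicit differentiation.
Differentiate both sides with respect to x, treating y as y(x). By the chain rule, any term containing y contributes a factor of y' = dy/dx when we differentiate it.

Move every term to one side and write the relation as F(x, y) = 0. Term by term,
  d/dx[x^5] = 5x^4
  d/dx[y^4] = 4y^3·y'
  d/dx[-2] = 0

The pieces without y' make up ∂F/∂x and the coefficient of y' is ∂F/∂y:
  ∂F/∂x = 5x^4,
  ∂F/∂y = 4y^3.

Since d/dx[F] = ∂F/∂x + (∂F/∂y)·y' = 0, solve for y':
  (∂F/∂y)·y' = -∂F/∂x
  dy/dx = -(∂F/∂x)/(∂F/∂y) = -(5x^4)/(4y^3) = -5x^4/(4y^3)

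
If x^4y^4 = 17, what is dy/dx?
Differentiate both sides with respect to x, treating y as y(x). By the chain rule, any term containing y contributes a factor of y' = dy/dx when we differentiate it.

Move every term to one side and write the relation as F(x, y) = 0. Term by term,
  d/dx[x^4y^4] = 4x^4y^3·y' + 4x^3y^4
  d/dx[-17] = 0

The pieces without y' make up ∂F/∂x and the coefficient of y' is ∂F/∂y:
  ∂F/∂x = 4x^3y^4,
  ∂F/∂y = 4x^4y^3.

Since d/dx[F] = ∂F/∂x + (∂F/∂y)·y' = 0, solve for y':
  (∂F/∂y)·y' = -∂F/∂x
  dy/dx = -(∂F/∂x)/(∂F/∂y) = -(4x^3y^4)/(4x^4y^3) = -y/x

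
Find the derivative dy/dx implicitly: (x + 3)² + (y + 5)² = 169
Differentiate the relation implicitly: treat y = y(x) and apply the chain rule, so every y-derivative picks up a y' = dy/dx factor.

With everything moved to the left-hand side, differentiate term by term:
  d/dx[(x + 3)^2] = 2x + 6
  d/dx[(y + 5)^2] = 2·y'(y + 5)
  d/dx[-169] = 0

Separating the contributions that come from x directly and those that come through y:
  without y':      2x + 6
  multiplying y':  2y + 10

so (2x + 6) + (2y + 10)·y' = 0, and therefore
  dy/dx = -(2x + 6)/(2y + 10) = (-x - 3)/(y + 5)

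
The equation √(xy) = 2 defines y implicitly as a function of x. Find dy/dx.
Apply d/dx to both sides, remembering that y depends on x. Each occurrence of y therefore brings in a y' = dy/dx via the chain rule.

With F(x, y) equal to the left-hand side minus the right, differentiate F term by term:
  d/dx[√(xy)] = √(xy)(x·y'/2 + y/2)/(xy)
  d/dx[-2] = 0
Adding these up, d/dx[F] = 0 becomes
  (√(xy)/(2x)) + (√(xy)/(2y))·y' = 0,
so isolating y',
  dy/dx = -(√(xy)/(2x))/(√(xy)/(2y)) = -y/x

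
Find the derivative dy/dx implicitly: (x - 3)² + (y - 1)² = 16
Take d/dx of both sides. Since y is implicitly a function of x, the chain rule attaches a y' = dy/dx factor whenever we differentiate through y.

Set F(x, y) = (left side) − (right side), so the curve is F = 0. Differentiating each term of F:
  d/dx[(x - 3)^2] = 2x - 6
  d/dx[(y - 1)^2] = 2·y'(y - 1)
  d/dx[-16] = 0

Collecting, the y'-free part is the partial derivative in x and the y' coefficient is the partial derivative in y:
  ∂F/∂x = 2x - 6
  ∂F/∂y = 2y - 2

so d/dx[F(x, y(x))] = ∂F/∂x + (∂F/∂y)·y' = 0. Rearranging,
  dy/dx = -(∂F/∂x)/(∂F/∂y) = -(2x - 6)/(2y - 2) = (3 - x)/(y - 1)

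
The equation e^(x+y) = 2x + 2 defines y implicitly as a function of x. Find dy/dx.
Take d/dx of both sides. Since y is implicitly a function of x, the chain rule attaches a y' = dy/dx factor whenever we differentiate through y.

Set F(x, y) = (left side) − (right side), so the curve is F = 0. Differentiating each term of F:
  d/dx[-2x] = -2
  d/dx[e^(x + y)] = (y' + 1)·e^(x + y)
  d/dx[-2] = 0

Collecting, the y'-free part is the partial derivative in x and the y' coefficient is the partial derivative in y:
  ∂F/∂x = e^(x + y) - 2
  ∂F/∂y = e^(x + y)

so d/dx[F(x, y(x))] = ∂F/∂x + (∂F/∂y)·y' = 0. Rearranging,
  dy/dx = -(∂F/∂x)/(∂F/∂y) = -(e^(x + y) - 2)/(e^(x + y)) = 2e^(-x - y) - 1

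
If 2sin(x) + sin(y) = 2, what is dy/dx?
Differentiate both sides with respect to x, treating y as y(x). By the chain rule, any term containing y contributes a factor of y' = dy/dx when we differentiate it.

Move every term to one side and write the relation as F(x, y) = 0. Term by term,
  d/dx[2sin(x)] = 2cos(x)
  d/dx[sin(y)] = y'·cos(y)
  d/dx[-2] = 0

The pieces without y' make up ∂F/∂x and the coefficient of y' is ∂F/∂y:
  ∂F/∂x = 2cos(x),
  ∂F/∂y = cos(y).

Since d/dx[F] = ∂F/∂x + (∂F/∂y)·y' = 0, solve for y':
  (∂F/∂y)·y' = -∂F/∂x
  dy/dx = -(∂F/∂x)/(∂F/∂y) = -(2cos(x))/(cos(y)) = -2cos(x)/cos(y)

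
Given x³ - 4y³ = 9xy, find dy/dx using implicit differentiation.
Differentiate both sides with respect to x, treating y as y(x). By the chain rule, any term containing y contributes a factor of y' = dy/dx when we differentiate it.

Move every term to one side and write the relation as F(x, y) = 0. Term by term,
  d/dx[x^3] = 3x^2
  d/dx[-9xy] = -9x·y' - 9y
  d/dx[-4y^3] = -12y^2·y'

The pieces without y' make up ∂F/∂x and the coefficient of y' is ∂F/∂y:
  ∂F/∂x = 3x^2 - 9y,
  ∂F/∂y = -9x - 12y^2.

Since d/dx[F] = ∂F/∂x + (∂F/∂y)·y' = 0, solve for y':
  (∂F/∂y)·y' = -∂F/∂x
  dy/dx = -(∂F/∂x)/(∂F/∂y) = -(3x^2 - 9y)/(-9x - 12y^2) = (x^2 - 3y)/(3x + 4y^2)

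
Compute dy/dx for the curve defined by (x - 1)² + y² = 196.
Apply d/dx to both sides, remembering that y depends on x. Each occurrence of y therefore brings in a y' = dy/dx via the chain rule.

With F(x, y) equal to the left-hand side minus the right, differentiate F term by term:
  d/dx[y^2] = 2y·y'
  d/dx[(x - 1)^2] = 2x - 2
  d/dx[-196] = 0
Adding these up, d/dx[F] = 0 becomes
  (2x - 2) + (2y)·y' = 0,
so isolating y',
  dy/dx = -(2x - 2)/(2y) = (1 - x)/y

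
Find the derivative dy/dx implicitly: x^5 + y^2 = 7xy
Differentiate both sides with respect to x, treating y as y(x). By the chain rule, any term containing y contributes a factor of y' = dy/dx when we differentiate it.

Move every term to one side and write the relation as F(x, y) = 0. Term by term,
  d/dx[x^5] = 5x^4
  d/dx[-7xy] = -7x·y' - 7y
  d/dx[y^2] = 2y·y'

The pieces without y' make up ∂F/∂x and the coefficient of y' is ∂F/∂y:
  ∂F/∂x = 5x^4 - 7y,
  ∂F/∂y = -7x + 2y.

Since d/dx[F] = ∂F/∂x + (∂F/∂y)·y' = 0, solve for y':
  (∂F/∂y)·y' = -∂F/∂x
  dy/dx = -(∂F/∂x)/(∂F/∂y) = -(5x^4 - 7y)/(-7x + 2y) = (5x^4 - 7y)/(7x - 2y)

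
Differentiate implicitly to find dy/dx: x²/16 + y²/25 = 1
Differentiate both sides with respect to x, treating y as y(x). By the chain rule, any term containing y contributes a factor of y' = dy/dx when we differentiate it.

Move every term to one side and write the relation as F(x, y) = 0. Term by term,
  d/dx[x^2/16] = x/8
  d/dx[y^2/25] = 2y·y'/25
  d/dx[-1] = 0

The pieces without y' make up ∂F/∂x and the coefficient of y' is ∂F/∂y:
  ∂F/∂x = x/8,
  ∂F/∂y = 2y/25.

Since d/dx[F] = ∂F/∂x + (∂F/∂y)·y' = 0, solve for y':
  (∂F/∂y)·y' = -∂F/∂x
  dy/dx = -(∂F/∂x)/(∂F/∂y) = -(x/8)/(2y/25) = -25x/(16y)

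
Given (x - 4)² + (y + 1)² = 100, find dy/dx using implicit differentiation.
Differentiate the relation implicitly: treat y = y(x) and apply the chain rule, so every y-derivative picks up a y' = dy/dx factor.

With everything moved to the left-hand side, differentiate term by term:
  d/dx[(x - 4)^2] = 2x - 8
  d/dx[(y + 1)^2] = 2·y'(y + 1)
  d/dx[-100] = 0

Separating the contributions that come from x directly and those that come through y:
  without y':      2x - 8
  multiplying y':  2y + 2

so (2x - 8) + (2y + 2)·y' = 0, and therefore
  dy/dx = -(2x - 8)/(2y + 2) = (4 - x)/(y + 1)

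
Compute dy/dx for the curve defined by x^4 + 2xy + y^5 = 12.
Differentiate both sides with respect to x, treating y as y(x). By the chain rule, any term containing y contributes a factor of y' = dy/dx when we differentiate it.

Move every term to one side and write the relation as F(x, y) = 0. Term by term,
  d/dx[x^4] = 4x^3
  d/dx[2xy] = 2x·y' + 2y
  d/dx[y^5] = 5y^4·y'
  d/dx[-12] = 0

The pieces without y' make up ∂F/∂x and the coefficient of y' is ∂F/∂y:
  ∂F/∂x = 4x^3 + 2y,
  ∂F/∂y = 2x + 5y^4.

Since d/dx[F] = ∂F/∂x + (∂F/∂y)·y' = 0, solve for y':
  (∂F/∂y)·y' = -∂F/∂x
  dy/dx = -(∂F/∂x)/(∂F/∂y) = -(4x^3 + 2y)/(2x + 5y^4) = 2(-2x^3 - y)/(2x + 5y^4)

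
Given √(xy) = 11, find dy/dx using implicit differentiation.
Differentiate both sides with respect to x, treating y as y(x). By the chain rule, any term containing y contributes a factor of y' = dy/dx when we differentiate it.

Move every term to one side and write the relation as F(x, y) = 0. Term by term,
  d/dx[√(xy)] = √(xy)(x·y'/2 + y/2)/(xy)
  d/dx[-11] = 0

The pieces without y' make up ∂F/∂x and the coefficient of y' is ∂F/∂y:
  ∂F/∂x = √(xy)/(2x),
  ∂F/∂y = √(xy)/(2y).

Since d/dx[F] = ∂F/∂x + (∂F/∂y)·y' = 0, solve for y':
  (∂F/∂y)·y' = -∂F/∂x
  dy/dx = -(∂F/∂x)/(∂F/∂y) = -(√(xy)/(2x))/(√(xy)/(2y)) = -y/x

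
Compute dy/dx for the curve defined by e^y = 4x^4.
Differentiate the relation implicitly: treat y = y(x) and apply the chain rule, so every y-derivative picks up a y' = dy/dx factor.

With everything moved to the left-hand side, differentiate term by term:
  d/dx[-4x^4] = -16x^3
  d/dx[e^(y)] = y'·e^(y)

Separating the contributions that come from x directly and those that come through y:
  without y':      -16x^3
  multiplying y':  e^(y)

so (-16x^3) + (e^(y))·y' = 0, and therefore
  dy/dx = -(-16x^3)/(e^(y)) = 16x^3e^(-y)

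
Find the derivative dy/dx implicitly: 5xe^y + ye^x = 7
Apply d/dx to both sides, remembering that y depends on x. Each occurrence of y therefore brings in a y' = dy/dx via the chain rule.

With F(x, y) equal to the left-hand side minus the right, differentiate F term by term:
  d/dx[5x·e^(y)] = 5x·y'·e^(y) + 5e^(y)
  d/dx[y·e^(x)] = y·e^(x) + y'·e^(x)
  d/dx[-7] = 0
Adding these up, d/dx[F] = 0 becomes
  (y·e^(x) + 5e^(y)) + (5x·e^(y) + e^(x))·y' = 0,
so isolating y',
  dy/dx = -(y·e^(x) + 5e^(y))/(5x·e^(y) + e^(x)) = (-y·e^(x) - 5e^(y))/(5x·e^(y) + e^(x))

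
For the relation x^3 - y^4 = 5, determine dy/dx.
Take d/dx of both sides. Since y is implicitly a function of x, the chain rule attaches a y' = dy/dx factor whenever we differentiate through y.

Set F(x, y) = (left side) − (right side), so the curve is F = 0. Differentiating each term of F:
  d/dx[x^3] = 3x^2
  d/dx[-y^4] = -4y^3·y'
  d/dx[-5] = 0

Collecting, the y'-free part is the partial derivative in x and the y' coefficient is the partial derivative in y:
  ∂F/∂x = 3x^2
  ∂F/∂y = -4y^3

so d/dx[F(x, y(x))] = ∂F/∂x + (∂F/∂y)·y' = 0. Rearranging,
  dy/dx = -(∂F/∂x)/(∂F/∂y) = -(3x^2)/(-4y^3) = 3x^2/(4y^3)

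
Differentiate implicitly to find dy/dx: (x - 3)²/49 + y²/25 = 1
Apply d/dx to both sides, remembering that y depends on x. Each occurrence of y therefore brings in a y' = dy/dx via the chain rule.

With F(x, y) equal to the left-hand side minus the right, differentiate F term by term:
  d/dx[y^2/25] = 2y·y'/25
  d/dx[(x - 3)^2/49] = 2x/49 - 6/49
  d/dx[-1] = 0
Adding these up, d/dx[F] = 0 becomes
  (2x/49 - 6/49) + (2y/25)·y' = 0,
so isolating y',
  dy/dx = -(2x/49 - 6/49)/(2y/25)
        = -(2(x - 3)/49)/(2y/25) = 25(3 - x)/(49y)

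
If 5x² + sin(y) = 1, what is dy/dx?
Differentiate both sides with respect to x, treating y as y(x). By the chain rule, any term containing y contributes a factor of y' = dy/dx when we differentiate it.

Move every term to one side and write the relation as F(x, y) = 0. Term by term,
  d/dx[5x^2] = 10x
  d/dx[sin(y)] = y'·cos(y)
  d/dx[-1] = 0

The pieces without y' make up ∂F/∂x and the coefficient of y' is ∂F/∂y:
  ∂F/∂x = 10x,
  ∂F/∂y = cos(y).

Since d/dx[F] = ∂F/∂x + (∂F/∂y)·y' = 0, solve for y':
  (∂F/∂y)·y' = -∂F/∂x
  dy/dx = -(∂F/∂x)/(∂F/∂y) = -(10x)/(cos(y)) = -10x/cos(y)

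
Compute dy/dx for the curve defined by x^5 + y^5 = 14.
Take d/dx of both sides. Since y is implicitly a function of x, the chain rule attaches a y' = dy/dx factor whenever we differentiate through y.

Set F(x, y) = (left side) − (right side), so the curve is F = 0. Differentiating each term of F:
  d/dx[x^5] = 5x^4
  d/dx[y^5] = 5y^4·y'
  d/dx[-14] = 0

Collecting, the y'-free part is the partial derivative in x and the y' coefficient is the partial derivative in y:
  ∂F/∂x = 5x^4
  ∂F/∂y = 5y^4

so d/dx[F(x, y(x))] = ∂F/∂x + (∂F/∂y)·y' = 0. Rearranging,
  dy/dx = -(∂F/∂x)/(∂F/∂y) = -(5x^4)/(5y^4) = -x^4/y^4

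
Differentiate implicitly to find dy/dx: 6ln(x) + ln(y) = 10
Differentiate both sides with respect to x, treating y as y(x). By the chain rule, any term containing y contributes a factor of y' = dy/dx when we differentiate it.

Move every term to one side and write the relation as F(x, y) = 0. Term by term,
  d/dx[6ln(x)] = 6/x
  d/dx[ln(y)] = y'/y
  d/dx[-10] = 0

The pieces without y' make up ∂F/∂x and the coefficient of y' is ∂F/∂y:
  ∂F/∂x = 6/x,
  ∂F/∂y = 1/y.

Since d/dx[F] = ∂F/∂x + (∂F/∂y)·y' = 0, solve for y':
  (∂F/∂y)·y' = -∂F/∂x
  dy/dx = -(∂F/∂x)/(∂F/∂y) = -(6/x)/(1/y) = -6y/x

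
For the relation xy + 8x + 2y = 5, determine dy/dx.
Differentiate the relation implicitly: treat y = y(x) and apply the chain rule, so every y-derivative picks up a y' = dy/dx factor.

With everything moved to the left-hand side, differentiate term by term:
  d/dx[xy] = x·y' + y
  d/dx[8x] = 8
  d/dx[2y] = 2·y'
  d/dx[-5] = 0

Separating the contributions that come from x directly and those that come through y:
  without y':      y + 8
  multiplying y':  x + 2

so (y + 8) + (x + 2)·y' = 0, and therefore
  dy/dx = -(y + 8)/(x + 2) = (-y - 8)/(x + 2)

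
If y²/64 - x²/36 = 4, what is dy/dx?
Apply d/dx to both sides, remembering that y depends on x. Each occurrence of y therefore brings in a y' = dy/dx via the chain rule.

With F(x, y) equal to the left-hand side minus the right, differentiate F term by term:
  d/dx[-x^2/36] = -x/18
  d/dx[y^2/64] = y·y'/32
  d/dx[-4] = 0
Adding these up, d/dx[F] = 0 becomes
  (-x/18) + (y/32)·y' = 0,
so isolating y',
  dy/dx = -(-x/18)/(y/32) = 16x/(9y)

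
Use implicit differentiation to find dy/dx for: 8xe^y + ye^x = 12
Differentiate both sides with respect to x, treating y as y(x). By the chain rule, any term containing y contributes a factor of y' = dy/dx when we differentiate it.

Move every term to one side and write the relation as F(x, y) = 0. Term by term,
  d/dx[8x·e^(y)] = 8x·y'·e^(y) + 8e^(y)
  d/dx[y·e^(x)] = y·e^(x) + y'·e^(x)
  d/dx[-12] = 0

The pieces without y' make up ∂F/∂x and the coefficient of y' is ∂F/∂y:
  ∂F/∂x = y·e^(x) + 8e^(y),
  ∂F/∂y = 8x·e^(y) + e^(x).

Since d/dx[F] = ∂F/∂x + (∂F/∂y)·y' = 0, solve for y':
  (∂F/∂y)·y' = -∂F/∂x
  dy/dx = -(∂F/∂x)/(∂F/∂y) = -(y·e^(x) + 8e^(y))/(8x·e^(y) + e^(x)) = (-y·e^(x) - 8e^(y))/(8x·e^(y) + e^(x))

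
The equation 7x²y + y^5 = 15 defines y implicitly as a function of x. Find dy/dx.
Differentiate both sides with respect to x, treating y as y(x). By the chain rule, any term containing y contributes a factor of y' = dy/dx when we differentiate it.

Move every term to one side and write the relation as F(x, y) = 0. Term by term,
  d/dx[7x^2y] = 7x^2·y' + 14xy
  d/dx[y^5] = 5y^4·y'
  d/dx[-15] = 0

The pieces without y' make up ∂F/∂x and the coefficient of y' is ∂F/∂y:
  ∂F/∂x = 14xy,
  ∂F/∂y = 7x^2 + 5y^4.

Since d/dx[F] = ∂F/∂x + (∂F/∂y)·y' = 0, solve for y':
  (∂F/∂y)·y' = -∂F/∂x
  dy/dx = -(∂F/∂x)/(∂F/∂y) = -(14xy)/(7x^2 + 5y^4) = -14xy/(7x^2 + 5y^4)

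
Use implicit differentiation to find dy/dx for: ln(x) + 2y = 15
Differentiate both sides with respect to x, treating y as y(x). By the chain rule, any term containing y contributes a factor of y' = dy/dx when we differentiate it.

Move every term to one side and write the relation as F(x, y) = 0. Term by term,
  d/dx[2y] = 2·y'
  d/dx[ln(x)] = 1/x
  d/dx[-15] = 0

The pieces without y' make up ∂F/∂x and the coefficient of y' is ∂F/∂y:
  ∂F/∂x = 1/x,
  ∂F/∂y = 2.

Since d/dx[F] = ∂F/∂x + (∂F/∂y)·y' = 0, solve for y':
  (∂F/∂y)·y' = -∂F/∂x
  dy/dx = -(∂F/∂x)/(∂F/∂y) = -(1/x)/(2) = -1/(2x)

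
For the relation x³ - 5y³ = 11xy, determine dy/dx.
Differentiate the relation implicitly: treat y = y(x) and apply the chain rule, so every y-derivative picks up a y' = dy/dx factor.

With everything moved to the left-hand side, differentiate term by term:
  d/dx[x^3] = 3x^2
  d/dx[-11xy] = -11x·y' - 11y
  d/dx[-5y^3] = -15y^2·y'

Separating the contributions that come from x directly and those that come through y:
  without y':      3x^2 - 11y
  multiplying y':  -11x - 15y^2

so (3x^2 - 11y) + (-11x - 15y^2)·y' = 0, and therefore
  dy/dx = -(3x^2 - 11y)/(-11x - 15y^2) = (3x^2 - 11y)/(11x + 15y^2)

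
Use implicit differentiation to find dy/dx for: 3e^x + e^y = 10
Apply d/dx to both sides, remembering that y depends on x. Each occurrence of y therefore brings in a y' = dy/dx via the chain rule.

With F(x, y) equal to the left-hand side minus the right, differentiate F term by term:
  d/dx[3e^(x)] = 3e^(x)
  d/dx[e^(y)] = y'·e^(y)
  d/dx[-10] = 0
Adding these up, d/dx[F] = 0 becomes
  (3e^(x)) + (e^(y))·y' = 0,
so isolating y',
  dy/dx = -(3e^(x))/(e^(y)) = -3e^(x - y)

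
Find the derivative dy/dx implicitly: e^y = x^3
Differentiate the relation implicitly: treat y = y(x) and apply the chain rule, so every y-derivative picks up a y' = dy/dx factor.

With everything moved to the left-hand side, differentiate term by term:
  d/dx[-x^3] = -3x^2
  d/dx[e^(y)] = y'·e^(y)

Separating the contributions that come from x directly and those that come through y:
  without y':      -3x^2
  multiplying y':  e^(y)

so (-3x^2) + (e^(y))·y' = 0, and therefore
  dy/dx = -(-3x^2)/(e^(y)) = 3x^2e^(-y)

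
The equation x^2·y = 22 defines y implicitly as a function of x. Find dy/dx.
Apply d/dx to both sides, remembering that y depends on x. Each occurrence of y therefore brings in a y' = dy/dx via the chain rule.

With F(x, y) equal to the left-hand side minus the right, differentiate F term by term:
  d/dx[x^2y] = x^2·y' + 2xy
  d/dx[-22] = 0
Adding these up, d/dx[F] = 0 becomes
  (2xy) + (x^2)·y' = 0,
so isolating y',
  dy/dx = -(2xy)/(x^2) = -2y/x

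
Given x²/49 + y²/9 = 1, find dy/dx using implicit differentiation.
Differentiate the relation implicitly: treat y = y(x) and apply the chain rule, so every y-derivative picks up a y' = dy/dx factor.

With everything moved to the left-hand side, differentiate term by term:
  d/dx[x^2/49] = 2x/49
  d/dx[y^2/9] = 2y·y'/9
  d/dx[-1] = 0

Separating the contributions that come from x directly and those that come through y:
  without y':      2x/49
  multiplying y':  2y/9

so (2x/49) + (2y/9)·y' = 0, and therefore
  dy/dx = -(2x/49)/(2y/9) = -9x/(49y)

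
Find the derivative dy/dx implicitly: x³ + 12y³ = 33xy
Differentiate the relation implicitly: treat y = y(x) and apply the chain rule, so every y-derivative picks up a y' = dy/dx factor.

With everything moved to the left-hand side, differentiate term by term:
  d/dx[x^3] = 3x^2
  d/dx[-33xy] = -33x·y' - 33y
  d/dx[12y^3] = 36y^2·y'

Separating the contributions that come from x directly and those that come through y:
  without y':      3x^2 - 33y
  multiplying y':  -33x + 36y^2

so (3x^2 - 33y) + (-33x + 36y^2)·y' = 0, and therefore
  dy/dx = -(3x^2 - 33y)/(-33x + 36y^2) = (x^2 - 11y)/(11x - 12y^2)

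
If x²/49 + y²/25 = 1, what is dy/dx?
Differentiate both sides with respect to x, treating y as y(x). By the chain rule, any term containing y contributes a factor of y' = dy/dx when we differentiate it.

Move every term to one side and write the relation as F(x, y) = 0. Term by term,
  d/dx[x^2/49] = 2x/49
  d/dx[y^2/25] = 2y·y'/25
  d/dx[-1] = 0

The pieces without y' make up ∂F/∂x and the coefficient of y' is ∂F/∂y:
  ∂F/∂x = 2x/49,
  ∂F/∂y = 2y/25.

Since d/dx[F] = ∂F/∂x + (∂F/∂y)·y' = 0, solve for y':
  (∂F/∂y)·y' = -∂F/∂x
  dy/dx = -(∂F/∂x)/(∂F/∂y) = -(2x/49)/(2y/25) = -25x/(49y)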